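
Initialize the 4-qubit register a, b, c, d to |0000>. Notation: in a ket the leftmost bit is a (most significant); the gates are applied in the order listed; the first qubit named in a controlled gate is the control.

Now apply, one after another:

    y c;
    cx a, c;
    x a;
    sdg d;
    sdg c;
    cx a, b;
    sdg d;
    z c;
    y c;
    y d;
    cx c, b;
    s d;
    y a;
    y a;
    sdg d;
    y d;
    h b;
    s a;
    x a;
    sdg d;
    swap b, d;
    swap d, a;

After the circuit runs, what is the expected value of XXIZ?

The observable XXIZ averages to 0. Key observation: the block from step 12 through step 15 cancels to the identity and can be dropped.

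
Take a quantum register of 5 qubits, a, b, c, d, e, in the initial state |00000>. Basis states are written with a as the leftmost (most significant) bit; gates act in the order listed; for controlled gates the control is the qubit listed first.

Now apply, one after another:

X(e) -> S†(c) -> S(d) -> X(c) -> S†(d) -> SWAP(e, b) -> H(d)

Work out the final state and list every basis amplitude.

The final amplitudes are sqrt(2)/2 on |01100>, sqrt(2)/2 on |01110>, and 0 on every other basis state.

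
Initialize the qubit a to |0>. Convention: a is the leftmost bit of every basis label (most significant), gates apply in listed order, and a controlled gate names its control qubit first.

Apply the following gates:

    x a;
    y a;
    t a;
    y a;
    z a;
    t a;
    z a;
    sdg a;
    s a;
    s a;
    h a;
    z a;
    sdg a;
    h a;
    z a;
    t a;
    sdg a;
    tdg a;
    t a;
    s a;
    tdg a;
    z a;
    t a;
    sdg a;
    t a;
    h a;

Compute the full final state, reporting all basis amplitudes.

The final amplitudes are sqrt(2)*exp(3*I*pi/4)/2 on |0>, sqrt(2)*exp(I*pi/4)/2 on |1>.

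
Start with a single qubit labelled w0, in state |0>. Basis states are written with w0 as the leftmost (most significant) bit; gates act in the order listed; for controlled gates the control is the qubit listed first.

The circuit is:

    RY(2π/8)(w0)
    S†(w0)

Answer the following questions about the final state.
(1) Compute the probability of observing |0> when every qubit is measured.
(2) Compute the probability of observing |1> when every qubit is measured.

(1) Outcome |0> occurs with probability sqrt(2)/4 + 1/2.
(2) A full measurement returns |1> with probability 1/2 - sqrt(2)/4.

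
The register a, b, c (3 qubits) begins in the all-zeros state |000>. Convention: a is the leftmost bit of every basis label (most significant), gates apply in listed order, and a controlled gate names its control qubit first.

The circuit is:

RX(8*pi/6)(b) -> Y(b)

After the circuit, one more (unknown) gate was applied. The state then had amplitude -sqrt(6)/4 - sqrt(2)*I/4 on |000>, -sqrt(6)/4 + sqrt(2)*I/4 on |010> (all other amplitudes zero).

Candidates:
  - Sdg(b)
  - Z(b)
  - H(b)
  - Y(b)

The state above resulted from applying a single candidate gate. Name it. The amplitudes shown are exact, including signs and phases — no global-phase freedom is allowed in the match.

The unique candidate consistent with the amplitudes is H(b).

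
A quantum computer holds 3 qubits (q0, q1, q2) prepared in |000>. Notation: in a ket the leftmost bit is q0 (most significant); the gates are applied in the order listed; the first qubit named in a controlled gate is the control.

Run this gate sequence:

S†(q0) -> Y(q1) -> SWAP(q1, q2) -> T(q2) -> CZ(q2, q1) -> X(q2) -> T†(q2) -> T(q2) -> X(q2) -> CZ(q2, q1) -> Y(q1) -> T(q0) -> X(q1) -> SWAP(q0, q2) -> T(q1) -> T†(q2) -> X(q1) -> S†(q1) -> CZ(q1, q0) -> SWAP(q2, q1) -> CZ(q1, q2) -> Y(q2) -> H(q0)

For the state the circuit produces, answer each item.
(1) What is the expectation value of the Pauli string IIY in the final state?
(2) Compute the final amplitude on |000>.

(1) In the final state, IIY has expectation 0. Key observation: the block from step 5 through step 10 cancels to the identity and can be dropped.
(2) The final state's coefficient on |000> equals -sqrt(2)*exp(I*pi/4)/2.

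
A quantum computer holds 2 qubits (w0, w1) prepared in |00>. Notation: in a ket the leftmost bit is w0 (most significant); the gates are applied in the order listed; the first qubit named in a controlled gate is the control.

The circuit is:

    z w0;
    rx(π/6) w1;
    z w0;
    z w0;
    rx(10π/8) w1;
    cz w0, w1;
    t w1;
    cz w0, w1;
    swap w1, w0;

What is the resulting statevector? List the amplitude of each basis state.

After the circuit, the state carries amplitude -sqrt(6*sqrt(2) + 12)/8 - sqrt(12 - 6*sqrt(2))/8 - sqrt(4 - 2*sqrt(2))/8 + sqrt(2*sqrt(2) + 4)/8 on |00>, 0 on |01>, (-sqrt(6*sqrt(2) + 12)/8 - sqrt(2*sqrt(2) + 4)/8 - sqrt(4 - 2*sqrt(2))/8 + sqrt(12 - 6*sqrt(2))/8)*exp(3*I*pi/4) on |10>, 0 on |11>.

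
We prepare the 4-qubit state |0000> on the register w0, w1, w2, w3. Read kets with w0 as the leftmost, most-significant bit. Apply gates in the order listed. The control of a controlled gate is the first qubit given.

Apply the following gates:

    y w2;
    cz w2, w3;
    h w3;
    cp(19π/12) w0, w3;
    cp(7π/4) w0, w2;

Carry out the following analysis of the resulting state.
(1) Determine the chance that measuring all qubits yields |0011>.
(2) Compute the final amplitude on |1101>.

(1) The probability of measuring |0011> is 1/2.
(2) |1101> carries amplitude 0 in the final state.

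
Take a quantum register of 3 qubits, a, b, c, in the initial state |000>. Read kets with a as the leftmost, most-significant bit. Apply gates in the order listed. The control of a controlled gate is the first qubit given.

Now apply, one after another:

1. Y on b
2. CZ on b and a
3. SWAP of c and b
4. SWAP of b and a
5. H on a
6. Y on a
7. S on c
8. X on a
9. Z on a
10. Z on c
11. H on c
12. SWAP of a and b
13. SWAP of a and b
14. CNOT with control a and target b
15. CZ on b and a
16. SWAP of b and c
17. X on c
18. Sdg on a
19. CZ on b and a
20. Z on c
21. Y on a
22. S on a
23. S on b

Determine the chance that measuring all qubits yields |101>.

Outcome |101> occurs with probability 1/4.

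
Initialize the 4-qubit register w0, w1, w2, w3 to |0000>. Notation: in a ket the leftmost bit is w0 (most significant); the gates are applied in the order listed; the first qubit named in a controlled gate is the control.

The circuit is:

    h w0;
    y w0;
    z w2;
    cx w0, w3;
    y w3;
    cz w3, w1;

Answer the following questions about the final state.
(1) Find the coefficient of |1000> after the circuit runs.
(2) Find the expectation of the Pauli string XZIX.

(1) |1000> carries amplitude sqrt(2)/2 in the final state.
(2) The observable XZIX averages to 1.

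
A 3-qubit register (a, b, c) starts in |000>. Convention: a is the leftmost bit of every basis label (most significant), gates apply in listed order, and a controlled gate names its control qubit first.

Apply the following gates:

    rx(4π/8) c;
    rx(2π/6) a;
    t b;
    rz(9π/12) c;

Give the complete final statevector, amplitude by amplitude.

The final amplitudes are -sqrt(6)*exp(5*I*pi/8)/4 on |000>, -sqrt(6)*exp(7*I*pi/8)/4 on |001>, 0 on |010>, 0 on |011>, -sqrt(2)*exp(I*pi/8)/4 on |100>, -sqrt(2)*exp(3*I*pi/8)/4 on |101>, 0 on |110>, 0 on |111>.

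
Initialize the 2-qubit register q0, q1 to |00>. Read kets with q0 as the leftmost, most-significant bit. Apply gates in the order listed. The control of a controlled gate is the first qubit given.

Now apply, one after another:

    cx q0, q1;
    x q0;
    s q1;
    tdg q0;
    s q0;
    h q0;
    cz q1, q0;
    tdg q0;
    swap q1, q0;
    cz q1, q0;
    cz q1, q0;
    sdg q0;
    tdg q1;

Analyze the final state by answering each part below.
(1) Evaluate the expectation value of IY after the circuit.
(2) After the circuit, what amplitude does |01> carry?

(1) The expectation value of IY is 1.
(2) The final state's coefficient on |01> equals sqrt(2)*exp(3*I*pi/4)/2.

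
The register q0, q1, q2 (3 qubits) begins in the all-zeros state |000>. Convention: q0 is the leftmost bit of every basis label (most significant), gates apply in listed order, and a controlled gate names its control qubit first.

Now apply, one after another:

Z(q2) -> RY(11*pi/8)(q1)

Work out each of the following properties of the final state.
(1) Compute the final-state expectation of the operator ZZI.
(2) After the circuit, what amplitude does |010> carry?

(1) The expectation value of ZZI is -sqrt(2 - sqrt(2))/2.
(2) The amplitude on |010> is sin(5*pi/16).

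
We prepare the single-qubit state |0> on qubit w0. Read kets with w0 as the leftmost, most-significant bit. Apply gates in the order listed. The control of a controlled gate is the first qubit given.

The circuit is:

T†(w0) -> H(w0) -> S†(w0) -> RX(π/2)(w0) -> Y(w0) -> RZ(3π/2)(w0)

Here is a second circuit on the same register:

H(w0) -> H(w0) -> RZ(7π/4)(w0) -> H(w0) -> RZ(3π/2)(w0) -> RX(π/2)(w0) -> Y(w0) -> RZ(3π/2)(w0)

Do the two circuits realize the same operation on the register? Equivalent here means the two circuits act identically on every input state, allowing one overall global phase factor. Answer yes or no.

Yes: on every input state the two circuits agree up to one overall phase factor.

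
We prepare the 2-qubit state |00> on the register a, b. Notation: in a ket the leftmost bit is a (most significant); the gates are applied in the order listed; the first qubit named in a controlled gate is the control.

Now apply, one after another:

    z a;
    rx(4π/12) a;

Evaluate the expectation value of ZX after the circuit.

The observable ZX averages to 0.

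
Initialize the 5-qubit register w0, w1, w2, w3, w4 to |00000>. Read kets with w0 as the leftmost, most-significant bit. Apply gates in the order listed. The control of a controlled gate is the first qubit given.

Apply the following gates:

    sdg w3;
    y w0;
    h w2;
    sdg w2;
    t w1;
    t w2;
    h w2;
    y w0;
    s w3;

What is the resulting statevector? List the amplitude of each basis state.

The resulting statevector has amplitude 1/2 - exp(3*I*pi/4)/2 on |00000>, 1/2 + exp(3*I*pi/4)/2 on |00100>, and 0 on every other basis state.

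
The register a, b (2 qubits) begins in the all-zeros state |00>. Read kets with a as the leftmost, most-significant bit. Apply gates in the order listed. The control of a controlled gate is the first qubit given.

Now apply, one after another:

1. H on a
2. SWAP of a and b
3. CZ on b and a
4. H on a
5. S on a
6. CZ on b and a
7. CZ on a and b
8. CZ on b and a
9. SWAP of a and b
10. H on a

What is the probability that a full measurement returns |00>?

Outcome |00> occurs with probability 1/2.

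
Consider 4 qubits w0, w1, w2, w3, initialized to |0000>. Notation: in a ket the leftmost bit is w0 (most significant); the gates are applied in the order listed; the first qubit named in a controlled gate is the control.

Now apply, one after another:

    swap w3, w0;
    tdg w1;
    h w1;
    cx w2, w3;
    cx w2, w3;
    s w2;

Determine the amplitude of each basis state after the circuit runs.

The resulting statevector has amplitude sqrt(2)/2 on |0000>, sqrt(2)/2 on |0100>, and 0 on every other basis state. Key observation: the block from step 4 through step 5 cancels to the identity and can be dropped.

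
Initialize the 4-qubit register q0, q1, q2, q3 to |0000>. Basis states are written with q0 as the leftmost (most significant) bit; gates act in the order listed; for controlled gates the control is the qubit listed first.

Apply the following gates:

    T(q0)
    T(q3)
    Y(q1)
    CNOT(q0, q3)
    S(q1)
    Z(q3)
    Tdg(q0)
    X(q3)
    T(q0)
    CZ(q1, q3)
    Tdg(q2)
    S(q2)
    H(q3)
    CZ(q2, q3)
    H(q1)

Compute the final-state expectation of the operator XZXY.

The observable XZXY averages to 0.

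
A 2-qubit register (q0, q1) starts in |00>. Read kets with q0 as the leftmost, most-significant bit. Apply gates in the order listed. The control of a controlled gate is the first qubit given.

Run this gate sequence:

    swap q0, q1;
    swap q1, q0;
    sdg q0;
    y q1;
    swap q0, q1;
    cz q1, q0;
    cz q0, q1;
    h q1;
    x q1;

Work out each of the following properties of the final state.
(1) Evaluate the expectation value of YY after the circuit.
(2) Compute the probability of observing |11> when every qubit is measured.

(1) The observable YY averages to 0.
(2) The probability of measuring |11> is 1/2.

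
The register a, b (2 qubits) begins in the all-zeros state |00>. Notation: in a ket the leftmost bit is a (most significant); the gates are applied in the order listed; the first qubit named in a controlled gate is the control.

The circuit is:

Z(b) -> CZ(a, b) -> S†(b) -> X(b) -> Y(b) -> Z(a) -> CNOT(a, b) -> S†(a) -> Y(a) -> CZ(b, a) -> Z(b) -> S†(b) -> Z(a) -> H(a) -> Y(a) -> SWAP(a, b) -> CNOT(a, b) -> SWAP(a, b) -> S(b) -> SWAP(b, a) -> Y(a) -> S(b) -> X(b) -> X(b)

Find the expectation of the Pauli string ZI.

In the final state, ZI has expectation -1.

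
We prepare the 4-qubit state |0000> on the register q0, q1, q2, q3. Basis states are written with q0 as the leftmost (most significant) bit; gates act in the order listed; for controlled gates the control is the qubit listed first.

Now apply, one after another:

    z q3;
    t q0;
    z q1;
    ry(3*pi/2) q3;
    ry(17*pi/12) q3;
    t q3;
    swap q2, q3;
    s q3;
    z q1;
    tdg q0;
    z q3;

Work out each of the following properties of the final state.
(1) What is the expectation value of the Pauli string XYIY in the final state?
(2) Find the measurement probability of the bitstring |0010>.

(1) The expectation value of XYIY is 0.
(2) The probability of measuring |0010> is sqrt(2)/8 + sqrt(6)/8 + 1/2.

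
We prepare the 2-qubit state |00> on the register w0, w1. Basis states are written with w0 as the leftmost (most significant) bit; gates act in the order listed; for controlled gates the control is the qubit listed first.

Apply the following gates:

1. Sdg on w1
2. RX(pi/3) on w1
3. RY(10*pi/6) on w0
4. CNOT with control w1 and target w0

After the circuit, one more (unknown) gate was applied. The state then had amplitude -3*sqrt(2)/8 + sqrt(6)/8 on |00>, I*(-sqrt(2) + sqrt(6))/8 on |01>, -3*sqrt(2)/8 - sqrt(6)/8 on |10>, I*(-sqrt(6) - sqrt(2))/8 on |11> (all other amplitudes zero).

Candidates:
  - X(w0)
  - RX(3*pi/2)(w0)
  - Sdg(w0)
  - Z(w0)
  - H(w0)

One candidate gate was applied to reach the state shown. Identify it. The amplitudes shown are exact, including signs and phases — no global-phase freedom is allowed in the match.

It was H(w0) that produced the state shown.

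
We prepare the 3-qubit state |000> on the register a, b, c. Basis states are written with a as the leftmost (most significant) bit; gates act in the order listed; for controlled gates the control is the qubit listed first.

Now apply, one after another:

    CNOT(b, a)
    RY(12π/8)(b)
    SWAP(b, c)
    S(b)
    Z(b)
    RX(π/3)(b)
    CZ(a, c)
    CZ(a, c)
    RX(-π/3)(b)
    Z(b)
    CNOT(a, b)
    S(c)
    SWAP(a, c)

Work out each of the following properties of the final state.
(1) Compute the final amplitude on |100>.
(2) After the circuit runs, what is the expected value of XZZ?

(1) |100> carries amplitude sqrt(2)*I/2 in the final state. Key observation: steps 5-10 multiply out to the identity, so the circuit reduces to the remaining gates.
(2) The expectation value of XZZ is 0.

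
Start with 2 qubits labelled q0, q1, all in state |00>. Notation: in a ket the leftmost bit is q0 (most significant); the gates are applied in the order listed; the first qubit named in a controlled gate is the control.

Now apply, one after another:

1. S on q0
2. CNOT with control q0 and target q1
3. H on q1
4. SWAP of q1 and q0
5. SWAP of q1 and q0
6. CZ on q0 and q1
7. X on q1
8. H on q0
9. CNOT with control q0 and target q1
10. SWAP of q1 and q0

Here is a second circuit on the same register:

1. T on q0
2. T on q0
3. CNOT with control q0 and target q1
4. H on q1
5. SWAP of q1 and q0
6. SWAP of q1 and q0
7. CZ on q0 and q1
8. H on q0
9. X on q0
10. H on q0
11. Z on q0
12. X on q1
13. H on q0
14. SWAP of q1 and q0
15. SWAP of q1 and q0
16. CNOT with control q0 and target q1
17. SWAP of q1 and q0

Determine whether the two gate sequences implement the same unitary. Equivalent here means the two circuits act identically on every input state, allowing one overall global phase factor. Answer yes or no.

Yes — the two circuits implement the same unitary up to a global phase.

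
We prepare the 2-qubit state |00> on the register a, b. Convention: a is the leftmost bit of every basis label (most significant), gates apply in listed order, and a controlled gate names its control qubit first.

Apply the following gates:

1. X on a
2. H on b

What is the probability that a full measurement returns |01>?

Outcome |01> occurs with probability 0.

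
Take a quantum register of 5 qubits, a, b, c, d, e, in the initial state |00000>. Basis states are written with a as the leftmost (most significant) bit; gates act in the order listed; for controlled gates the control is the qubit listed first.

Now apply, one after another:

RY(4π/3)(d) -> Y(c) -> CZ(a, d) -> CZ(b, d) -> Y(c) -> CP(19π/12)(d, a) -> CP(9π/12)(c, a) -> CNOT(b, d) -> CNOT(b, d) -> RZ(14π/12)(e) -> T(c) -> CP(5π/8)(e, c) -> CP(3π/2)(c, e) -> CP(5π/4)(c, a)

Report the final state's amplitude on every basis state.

The final amplitudes are exp(5*I*pi/12)/2 on |00000>, -sqrt(3)*exp(5*I*pi/12)/2 on |00010>, and 0 on every other basis state. Key observation: steps 8-9 multiply out to the identity, so the circuit reduces to the remaining gates.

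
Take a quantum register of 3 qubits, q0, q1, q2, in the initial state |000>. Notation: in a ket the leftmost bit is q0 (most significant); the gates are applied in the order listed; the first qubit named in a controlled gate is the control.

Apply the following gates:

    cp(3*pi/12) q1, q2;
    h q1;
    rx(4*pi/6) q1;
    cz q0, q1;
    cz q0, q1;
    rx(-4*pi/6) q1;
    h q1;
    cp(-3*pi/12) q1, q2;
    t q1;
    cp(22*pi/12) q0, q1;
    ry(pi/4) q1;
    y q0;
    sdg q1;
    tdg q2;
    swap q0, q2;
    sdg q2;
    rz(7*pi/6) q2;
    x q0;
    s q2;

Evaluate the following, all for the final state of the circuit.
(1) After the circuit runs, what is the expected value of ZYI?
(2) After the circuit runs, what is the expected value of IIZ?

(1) The expectation value of ZYI is sqrt(2)/2. Key observation: steps 1-8 multiply out to the identity, so the circuit reduces to the remaining gates.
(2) The observable IIZ averages to -1.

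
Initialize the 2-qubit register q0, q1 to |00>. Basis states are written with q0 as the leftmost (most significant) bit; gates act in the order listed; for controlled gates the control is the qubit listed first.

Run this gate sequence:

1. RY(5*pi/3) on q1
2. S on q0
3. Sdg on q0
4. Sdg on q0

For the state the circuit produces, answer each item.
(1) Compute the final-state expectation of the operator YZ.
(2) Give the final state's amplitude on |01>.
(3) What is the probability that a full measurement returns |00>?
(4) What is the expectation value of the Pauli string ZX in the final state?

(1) The observable YZ averages to 0.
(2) The final state's coefficient on |01> equals 1/2.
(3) Outcome |00> occurs with probability 3/4.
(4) The expectation value of ZX is -sqrt(3)/2.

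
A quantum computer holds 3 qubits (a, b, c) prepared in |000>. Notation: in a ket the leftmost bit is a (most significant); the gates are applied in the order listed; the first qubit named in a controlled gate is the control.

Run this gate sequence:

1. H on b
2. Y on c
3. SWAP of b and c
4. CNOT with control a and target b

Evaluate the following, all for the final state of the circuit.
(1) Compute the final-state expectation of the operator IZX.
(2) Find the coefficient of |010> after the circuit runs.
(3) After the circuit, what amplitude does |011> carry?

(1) In the final state, IZX has expectation -1.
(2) The amplitude on |010> is sqrt(2)*I/2.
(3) The amplitude on |011> is sqrt(2)*I/2.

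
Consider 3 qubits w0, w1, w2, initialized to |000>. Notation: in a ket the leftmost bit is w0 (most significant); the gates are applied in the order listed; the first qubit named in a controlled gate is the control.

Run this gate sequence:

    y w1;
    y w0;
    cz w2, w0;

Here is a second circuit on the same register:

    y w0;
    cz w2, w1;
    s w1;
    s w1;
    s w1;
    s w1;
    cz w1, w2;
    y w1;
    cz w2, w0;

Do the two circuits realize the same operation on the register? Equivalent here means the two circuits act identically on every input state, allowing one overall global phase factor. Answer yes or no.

Yes, they are equivalent — the unitaries differ by at most a global phase.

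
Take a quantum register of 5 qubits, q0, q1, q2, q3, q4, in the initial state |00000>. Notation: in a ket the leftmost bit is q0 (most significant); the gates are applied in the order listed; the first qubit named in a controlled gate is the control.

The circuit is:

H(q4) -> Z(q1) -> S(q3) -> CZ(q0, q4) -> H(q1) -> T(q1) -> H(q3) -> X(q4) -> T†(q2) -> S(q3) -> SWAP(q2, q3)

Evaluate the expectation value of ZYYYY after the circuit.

The expectation value of ZYYYY is 0.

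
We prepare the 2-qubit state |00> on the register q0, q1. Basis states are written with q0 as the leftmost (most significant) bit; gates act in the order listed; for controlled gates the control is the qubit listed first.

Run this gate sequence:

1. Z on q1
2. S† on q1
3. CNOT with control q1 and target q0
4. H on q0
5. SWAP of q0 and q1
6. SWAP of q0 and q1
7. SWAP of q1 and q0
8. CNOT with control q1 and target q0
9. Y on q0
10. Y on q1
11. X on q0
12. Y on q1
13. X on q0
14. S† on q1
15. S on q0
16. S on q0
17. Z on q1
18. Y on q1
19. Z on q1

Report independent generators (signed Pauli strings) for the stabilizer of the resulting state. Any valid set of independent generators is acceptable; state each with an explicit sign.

The stabilizer group can be generated by -XY, +ZZ, among other valid generating sets.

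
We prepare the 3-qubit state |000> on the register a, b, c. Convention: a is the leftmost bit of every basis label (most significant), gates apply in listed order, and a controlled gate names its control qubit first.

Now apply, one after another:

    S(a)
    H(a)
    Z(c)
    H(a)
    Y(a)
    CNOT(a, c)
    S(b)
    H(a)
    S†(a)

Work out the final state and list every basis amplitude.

After the circuit, the state carries amplitude sqrt(2)*I/2 on |001>, -sqrt(2)/2 on |101>, and 0 on every other basis state.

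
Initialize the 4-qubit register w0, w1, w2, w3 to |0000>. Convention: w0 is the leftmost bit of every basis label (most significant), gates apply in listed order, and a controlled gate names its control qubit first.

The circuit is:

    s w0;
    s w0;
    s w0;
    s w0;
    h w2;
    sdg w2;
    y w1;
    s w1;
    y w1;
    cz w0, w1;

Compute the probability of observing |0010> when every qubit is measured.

The probability of measuring |0010> is 1/2. Key observation: gates 1-4 undo each other exactly, leaving only the rest of the circuit to track.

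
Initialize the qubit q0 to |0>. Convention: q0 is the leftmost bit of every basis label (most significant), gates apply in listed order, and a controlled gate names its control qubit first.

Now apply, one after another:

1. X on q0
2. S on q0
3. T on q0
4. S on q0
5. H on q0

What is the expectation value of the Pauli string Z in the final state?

The expectation value of Z is 0.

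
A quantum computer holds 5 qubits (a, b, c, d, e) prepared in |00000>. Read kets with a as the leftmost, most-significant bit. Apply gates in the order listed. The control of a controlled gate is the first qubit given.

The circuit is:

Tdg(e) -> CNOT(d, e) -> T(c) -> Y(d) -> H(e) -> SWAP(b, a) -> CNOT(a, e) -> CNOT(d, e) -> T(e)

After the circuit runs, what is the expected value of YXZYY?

The expectation value of YXZYY is 0.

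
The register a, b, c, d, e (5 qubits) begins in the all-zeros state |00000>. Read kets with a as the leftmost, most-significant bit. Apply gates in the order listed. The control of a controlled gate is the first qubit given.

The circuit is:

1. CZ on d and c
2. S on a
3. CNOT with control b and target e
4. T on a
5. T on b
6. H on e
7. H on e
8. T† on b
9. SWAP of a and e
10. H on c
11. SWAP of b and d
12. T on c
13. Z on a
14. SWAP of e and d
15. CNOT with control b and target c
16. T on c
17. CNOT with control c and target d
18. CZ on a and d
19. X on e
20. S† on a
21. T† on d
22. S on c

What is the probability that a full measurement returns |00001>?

A full measurement returns |00001> with probability 1/2. Key observation: steps 5-8 multiply out to the identity, so the circuit reduces to the remaining gates.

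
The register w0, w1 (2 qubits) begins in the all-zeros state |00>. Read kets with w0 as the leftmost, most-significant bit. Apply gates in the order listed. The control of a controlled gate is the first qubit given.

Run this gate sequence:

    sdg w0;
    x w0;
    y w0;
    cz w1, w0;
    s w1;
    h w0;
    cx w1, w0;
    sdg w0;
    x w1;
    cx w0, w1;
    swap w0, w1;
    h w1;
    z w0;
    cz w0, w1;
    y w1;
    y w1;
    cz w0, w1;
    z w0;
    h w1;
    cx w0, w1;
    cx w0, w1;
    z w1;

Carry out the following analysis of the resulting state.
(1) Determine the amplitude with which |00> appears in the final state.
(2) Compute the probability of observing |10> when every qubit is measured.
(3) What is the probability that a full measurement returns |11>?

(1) |00> carries amplitude 0 in the final state. Key observation: gates 12-19 undo each other exactly, leaving only the rest of the circuit to track.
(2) Outcome |10> occurs with probability 1/2.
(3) A full measurement returns |11> with probability 0.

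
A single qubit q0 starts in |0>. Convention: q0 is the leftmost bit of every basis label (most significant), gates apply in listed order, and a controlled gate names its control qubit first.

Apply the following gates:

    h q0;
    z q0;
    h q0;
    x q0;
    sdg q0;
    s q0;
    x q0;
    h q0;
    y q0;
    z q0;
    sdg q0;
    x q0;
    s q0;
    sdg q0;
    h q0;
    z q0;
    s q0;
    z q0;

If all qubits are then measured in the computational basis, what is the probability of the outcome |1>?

Outcome |1> occurs with probability 1/2. Key observation: gates 3-8 undo each other exactly, leaving only the rest of the circuit to track.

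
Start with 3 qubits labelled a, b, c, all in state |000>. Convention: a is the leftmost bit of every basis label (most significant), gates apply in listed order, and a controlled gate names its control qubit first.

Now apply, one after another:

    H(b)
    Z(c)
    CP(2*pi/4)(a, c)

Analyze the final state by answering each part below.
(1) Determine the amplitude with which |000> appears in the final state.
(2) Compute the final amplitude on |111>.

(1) |000> carries amplitude sqrt(2)/2 in the final state.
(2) The final state's coefficient on |111> equals 0.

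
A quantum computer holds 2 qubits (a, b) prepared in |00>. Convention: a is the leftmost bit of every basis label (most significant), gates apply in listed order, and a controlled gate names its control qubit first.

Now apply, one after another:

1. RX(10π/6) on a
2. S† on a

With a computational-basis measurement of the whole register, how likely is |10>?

Outcome |10> occurs with probability 1/4.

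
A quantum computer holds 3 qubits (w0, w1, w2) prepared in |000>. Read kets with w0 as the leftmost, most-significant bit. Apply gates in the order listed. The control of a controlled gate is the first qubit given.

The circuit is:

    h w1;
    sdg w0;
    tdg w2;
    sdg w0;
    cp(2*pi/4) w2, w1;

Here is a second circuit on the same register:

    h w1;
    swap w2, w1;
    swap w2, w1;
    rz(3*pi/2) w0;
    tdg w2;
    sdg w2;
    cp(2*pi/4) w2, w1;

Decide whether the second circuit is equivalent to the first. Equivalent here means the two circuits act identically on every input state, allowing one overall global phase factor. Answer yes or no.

No: there is an input state on which the two circuits produce genuinely different outputs (not merely differing by a phase).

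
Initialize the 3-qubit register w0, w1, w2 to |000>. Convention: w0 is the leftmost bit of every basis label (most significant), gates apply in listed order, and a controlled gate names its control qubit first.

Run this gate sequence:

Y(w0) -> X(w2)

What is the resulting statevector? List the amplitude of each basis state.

The resulting statevector has amplitude I on |101>, and 0 on every other basis state.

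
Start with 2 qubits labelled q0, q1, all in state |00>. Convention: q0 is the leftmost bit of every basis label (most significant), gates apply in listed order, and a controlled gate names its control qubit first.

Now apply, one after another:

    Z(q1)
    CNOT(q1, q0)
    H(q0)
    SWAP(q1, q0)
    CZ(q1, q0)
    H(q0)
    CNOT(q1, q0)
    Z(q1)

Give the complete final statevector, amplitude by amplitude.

After the circuit, the state carries amplitude 1/2 on |00>, -1/2 on |01>, 1/2 on |10>, -1/2 on |11>.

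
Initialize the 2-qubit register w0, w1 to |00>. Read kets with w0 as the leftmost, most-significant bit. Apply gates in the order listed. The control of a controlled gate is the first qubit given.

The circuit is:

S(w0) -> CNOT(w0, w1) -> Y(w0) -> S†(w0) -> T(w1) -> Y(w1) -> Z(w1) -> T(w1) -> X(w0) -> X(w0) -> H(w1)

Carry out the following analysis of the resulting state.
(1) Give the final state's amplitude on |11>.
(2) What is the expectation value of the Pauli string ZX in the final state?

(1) The amplitude on |11> is sqrt(2)*exp(3*I*pi/4)/2.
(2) The expectation value of ZX is 1.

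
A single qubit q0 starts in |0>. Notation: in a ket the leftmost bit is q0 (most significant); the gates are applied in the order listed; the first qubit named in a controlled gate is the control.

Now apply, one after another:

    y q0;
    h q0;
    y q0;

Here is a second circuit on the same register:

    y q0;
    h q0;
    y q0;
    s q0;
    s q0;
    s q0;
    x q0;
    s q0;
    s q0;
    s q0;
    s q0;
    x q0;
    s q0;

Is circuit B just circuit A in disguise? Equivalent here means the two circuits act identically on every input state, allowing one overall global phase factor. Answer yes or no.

Yes: on every input state the two circuits agree up to one overall phase factor.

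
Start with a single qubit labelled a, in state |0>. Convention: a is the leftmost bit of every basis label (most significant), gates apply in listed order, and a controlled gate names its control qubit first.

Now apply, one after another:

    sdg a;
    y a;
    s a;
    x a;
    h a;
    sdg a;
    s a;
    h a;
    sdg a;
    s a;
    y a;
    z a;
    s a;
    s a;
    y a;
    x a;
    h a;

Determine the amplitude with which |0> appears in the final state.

The amplitude on |0> is -sqrt(2)/2.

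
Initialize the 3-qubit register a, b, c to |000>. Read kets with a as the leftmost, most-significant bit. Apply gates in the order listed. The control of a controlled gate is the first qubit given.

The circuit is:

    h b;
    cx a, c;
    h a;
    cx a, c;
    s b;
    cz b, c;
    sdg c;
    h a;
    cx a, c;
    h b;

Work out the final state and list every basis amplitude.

The resulting statevector has amplitude 1/4 + I/4 on |000>, -1/4 - I/4 on |001>, 1/4 - I/4 on |010>, 1/4 - I/4 on |011>, 1/4 + I/4 on |100>, 1/4 + I/4 on |101>, -1/4 + I/4 on |110>, 1/4 - I/4 on |111>.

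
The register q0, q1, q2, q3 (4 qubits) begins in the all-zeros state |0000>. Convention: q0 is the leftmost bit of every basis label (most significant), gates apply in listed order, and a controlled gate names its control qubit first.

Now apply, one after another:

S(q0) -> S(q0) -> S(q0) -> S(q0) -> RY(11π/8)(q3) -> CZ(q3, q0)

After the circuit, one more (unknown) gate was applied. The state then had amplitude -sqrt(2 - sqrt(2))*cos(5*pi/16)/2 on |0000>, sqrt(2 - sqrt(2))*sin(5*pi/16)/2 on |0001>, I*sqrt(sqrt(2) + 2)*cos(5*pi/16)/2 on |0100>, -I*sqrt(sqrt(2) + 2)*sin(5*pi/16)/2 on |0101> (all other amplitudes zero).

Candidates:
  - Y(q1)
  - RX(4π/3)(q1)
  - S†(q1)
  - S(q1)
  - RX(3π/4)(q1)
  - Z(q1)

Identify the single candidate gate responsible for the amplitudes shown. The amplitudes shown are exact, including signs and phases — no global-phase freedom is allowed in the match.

The unique candidate consistent with the amplitudes is RX(3π/4)(q1). Key observation: steps 1-4 multiply out to the identity, so the circuit reduces to the remaining gates.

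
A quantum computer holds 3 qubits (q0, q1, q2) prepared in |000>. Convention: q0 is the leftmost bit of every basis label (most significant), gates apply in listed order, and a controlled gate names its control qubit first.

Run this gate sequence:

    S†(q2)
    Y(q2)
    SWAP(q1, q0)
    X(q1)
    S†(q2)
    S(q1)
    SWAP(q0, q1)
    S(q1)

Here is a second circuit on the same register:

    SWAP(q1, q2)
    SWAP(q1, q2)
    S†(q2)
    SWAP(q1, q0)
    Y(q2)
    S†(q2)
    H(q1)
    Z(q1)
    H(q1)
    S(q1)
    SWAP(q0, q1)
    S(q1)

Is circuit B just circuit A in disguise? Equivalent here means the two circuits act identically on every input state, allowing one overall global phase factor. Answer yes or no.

Yes: on every input state the two circuits agree up to one overall phase factor.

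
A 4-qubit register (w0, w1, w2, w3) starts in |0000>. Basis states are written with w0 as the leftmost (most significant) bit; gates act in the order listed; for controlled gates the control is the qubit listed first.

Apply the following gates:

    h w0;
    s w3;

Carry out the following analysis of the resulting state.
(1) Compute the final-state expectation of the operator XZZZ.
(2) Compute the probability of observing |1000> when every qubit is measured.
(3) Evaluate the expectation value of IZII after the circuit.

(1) The observable XZZZ averages to 1.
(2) Outcome |1000> occurs with probability 1/2.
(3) In the final state, IZII has expectation 1.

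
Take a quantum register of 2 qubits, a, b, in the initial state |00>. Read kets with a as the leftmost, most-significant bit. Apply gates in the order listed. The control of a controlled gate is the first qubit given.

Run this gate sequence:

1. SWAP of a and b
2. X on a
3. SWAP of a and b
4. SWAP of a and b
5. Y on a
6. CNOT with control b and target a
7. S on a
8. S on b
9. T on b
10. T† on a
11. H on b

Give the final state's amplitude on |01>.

The amplitude on |01> is -sqrt(2)*I/2.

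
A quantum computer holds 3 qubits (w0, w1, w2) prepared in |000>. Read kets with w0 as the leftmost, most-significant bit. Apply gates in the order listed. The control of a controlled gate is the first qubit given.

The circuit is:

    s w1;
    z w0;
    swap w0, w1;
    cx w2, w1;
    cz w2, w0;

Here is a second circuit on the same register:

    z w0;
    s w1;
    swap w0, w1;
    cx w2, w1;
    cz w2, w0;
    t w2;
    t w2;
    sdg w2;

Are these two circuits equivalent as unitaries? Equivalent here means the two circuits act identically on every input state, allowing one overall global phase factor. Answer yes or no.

Yes, they are equivalent — the unitaries differ by at most a global phase.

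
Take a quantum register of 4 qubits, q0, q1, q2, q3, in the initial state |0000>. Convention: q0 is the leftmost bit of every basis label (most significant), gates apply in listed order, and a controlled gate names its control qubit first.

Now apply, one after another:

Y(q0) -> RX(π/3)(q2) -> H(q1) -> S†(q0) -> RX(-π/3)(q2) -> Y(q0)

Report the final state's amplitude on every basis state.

After the circuit, the state carries amplitude -sqrt(2)*I/2 on |0000>, -sqrt(2)*I/2 on |0100>, and 0 on every other basis state.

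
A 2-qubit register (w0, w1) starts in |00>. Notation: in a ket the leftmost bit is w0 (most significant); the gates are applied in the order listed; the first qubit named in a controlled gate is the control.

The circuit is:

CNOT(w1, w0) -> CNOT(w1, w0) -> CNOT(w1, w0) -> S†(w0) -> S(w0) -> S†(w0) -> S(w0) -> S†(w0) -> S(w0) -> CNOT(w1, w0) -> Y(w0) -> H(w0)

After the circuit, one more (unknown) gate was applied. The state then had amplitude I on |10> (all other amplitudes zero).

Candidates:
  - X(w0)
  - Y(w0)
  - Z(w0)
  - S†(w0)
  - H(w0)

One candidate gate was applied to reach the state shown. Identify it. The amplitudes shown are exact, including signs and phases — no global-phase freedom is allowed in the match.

It was H(w0) that produced the state shown. Key observation: gates 3-10 undo each other exactly, leaving only the rest of the circuit to track.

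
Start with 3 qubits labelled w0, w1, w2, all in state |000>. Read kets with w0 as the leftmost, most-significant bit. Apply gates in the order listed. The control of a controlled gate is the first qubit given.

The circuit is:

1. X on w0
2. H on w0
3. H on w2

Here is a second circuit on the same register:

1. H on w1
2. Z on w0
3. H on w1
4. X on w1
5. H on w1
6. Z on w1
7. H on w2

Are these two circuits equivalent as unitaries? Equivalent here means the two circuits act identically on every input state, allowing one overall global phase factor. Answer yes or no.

No: there is an input state on which the two circuits produce genuinely different outputs (not merely differing by a phase).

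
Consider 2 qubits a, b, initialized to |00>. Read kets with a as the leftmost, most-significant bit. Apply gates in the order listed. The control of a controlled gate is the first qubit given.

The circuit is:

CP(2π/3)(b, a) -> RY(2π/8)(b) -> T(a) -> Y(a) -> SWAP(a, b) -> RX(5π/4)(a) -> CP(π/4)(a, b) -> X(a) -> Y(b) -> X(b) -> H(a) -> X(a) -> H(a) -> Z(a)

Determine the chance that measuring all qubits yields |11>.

Outcome |11> occurs with probability 1/4. Key observation: steps 11-14 multiply out to the identity, so the circuit reduces to the remaining gates.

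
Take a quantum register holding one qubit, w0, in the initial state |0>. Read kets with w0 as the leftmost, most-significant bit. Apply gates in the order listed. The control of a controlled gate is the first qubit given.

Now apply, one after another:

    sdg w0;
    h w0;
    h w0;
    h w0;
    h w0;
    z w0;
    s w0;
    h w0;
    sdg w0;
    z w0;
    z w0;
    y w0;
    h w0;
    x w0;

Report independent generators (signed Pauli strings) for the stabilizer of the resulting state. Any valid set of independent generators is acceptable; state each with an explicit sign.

The stabilizer group can be generated by -Y, among other valid generating sets.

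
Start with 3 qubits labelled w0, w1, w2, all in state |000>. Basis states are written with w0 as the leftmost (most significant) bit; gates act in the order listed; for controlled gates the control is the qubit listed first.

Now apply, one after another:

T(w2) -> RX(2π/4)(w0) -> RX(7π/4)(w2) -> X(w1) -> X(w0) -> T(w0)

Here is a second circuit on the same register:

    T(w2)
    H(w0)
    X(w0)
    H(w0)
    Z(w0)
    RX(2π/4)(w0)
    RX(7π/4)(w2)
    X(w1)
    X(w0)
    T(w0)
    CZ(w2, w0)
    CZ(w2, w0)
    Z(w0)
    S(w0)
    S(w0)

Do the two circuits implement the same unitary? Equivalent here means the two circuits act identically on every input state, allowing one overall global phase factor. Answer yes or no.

Yes: on every input state the two circuits agree up to one overall phase factor.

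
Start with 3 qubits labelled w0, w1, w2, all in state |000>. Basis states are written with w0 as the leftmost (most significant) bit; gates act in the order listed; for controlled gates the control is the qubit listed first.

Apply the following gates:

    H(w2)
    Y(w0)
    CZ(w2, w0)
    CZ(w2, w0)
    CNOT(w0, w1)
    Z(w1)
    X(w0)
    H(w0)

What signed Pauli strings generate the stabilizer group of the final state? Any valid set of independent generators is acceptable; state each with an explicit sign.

One valid set of independent stabilizer generators is +XII, +IIX, -IZI (any independent generating set of the same group is equally correct).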